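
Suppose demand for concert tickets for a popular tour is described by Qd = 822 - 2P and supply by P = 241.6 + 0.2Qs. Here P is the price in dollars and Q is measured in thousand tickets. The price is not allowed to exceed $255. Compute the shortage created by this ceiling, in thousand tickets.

Rearranging supply gives Qs = 5P - 1208. Equilibrium: 822 - 2P = 5P - 1208, so 2030 = 7P and P* = 290, Q* = 242.
The ceiling of 255 is below the equilibrium price 290, so it binds.
At P = 255: Qd = 822 - 2·255 = 312 and Qs = 5·255 - 1208 = 67.
Shortage = Qd - Qs = 312 - 67 = 245.

245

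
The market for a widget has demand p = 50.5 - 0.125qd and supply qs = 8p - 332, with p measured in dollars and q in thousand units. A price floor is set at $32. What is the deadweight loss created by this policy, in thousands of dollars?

Rearranging demand gives qd = 404 - 8p. Without the control the market clears where 404 - 8p = 8p - 332, i.e. p* = 46 and q* = 36.
The floor of 32 is below the equilibrium price 46, so it is not binding; the market clears at p* = 46, q* = 36.
Since the control does not bind, no trades are prevented and deadweight loss is zero.

0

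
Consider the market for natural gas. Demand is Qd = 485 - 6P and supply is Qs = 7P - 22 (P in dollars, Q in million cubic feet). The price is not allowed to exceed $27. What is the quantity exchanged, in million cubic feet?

167

Without the control the market clears where 485 - 6P = 7P - 22, i.e. P* = 39 and Q* = 251.
The ceiling of 27 is below the equilibrium price 39, so it binds.
At P = 27: Qd = 485 - 6·27 = 323 and Qs = 7·27 - 22 = 167.
The quantity actually transacted is the short side, supply: 167.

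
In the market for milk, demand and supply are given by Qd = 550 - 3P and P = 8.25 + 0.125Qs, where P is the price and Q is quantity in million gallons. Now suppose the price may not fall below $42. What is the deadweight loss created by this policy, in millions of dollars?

0

Rearranging supply gives Qs = 8P - 66. Without the control the market clears where 550 - 3P = 8P - 66, i.e. P* = 56 and Q* = 382.
The floor of 42 is below the equilibrium price 56, so it is not binding; the market clears at P* = 56, Q* = 382.
Since the control does not bind, no trades are prevented and deadweight loss is zero.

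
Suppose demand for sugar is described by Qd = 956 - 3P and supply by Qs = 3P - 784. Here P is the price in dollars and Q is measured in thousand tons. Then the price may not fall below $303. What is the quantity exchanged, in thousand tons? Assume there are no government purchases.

Equilibrium: 956 - 3P = 3P - 784, so 1740 = 6P and P* = 290, Q* = 86.
Since 303 > 290, the floor is binding.
At P = 303: Qd = 956 - 3·303 = 47 and Qs = 3·303 - 784 = 125.
The quantity actually transacted is the short side, demand: 47.

47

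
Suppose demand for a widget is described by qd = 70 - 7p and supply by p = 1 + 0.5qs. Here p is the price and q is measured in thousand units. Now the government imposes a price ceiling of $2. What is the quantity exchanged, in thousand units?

Rearranging supply gives qs = 2p - 2. Setting quantity demanded equal to quantity supplied, 70 - 7p = 2p - 2, gives p* = 8 and q* = 14.
Because the ceiling (2) lies below the market-clearing price, it is binding.
At p = 2: qd = 70 - 7·2 = 56 and qs = 2·2 - 2 = 2.
The quantity actually transacted is the short side, supply: 2.

2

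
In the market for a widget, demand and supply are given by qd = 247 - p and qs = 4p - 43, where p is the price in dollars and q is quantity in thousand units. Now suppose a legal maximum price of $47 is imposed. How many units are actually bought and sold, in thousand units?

In a free market, 247 - p = 4p - 43 gives the equilibrium p* = 58, q* = 189.
Since 47 < 58, the ceiling is binding.
At p = 47: qd = 247 - 47 = 200 and qs = 4·47 - 43 = 145.
The quantity actually transacted is the short side, supply: 145.

145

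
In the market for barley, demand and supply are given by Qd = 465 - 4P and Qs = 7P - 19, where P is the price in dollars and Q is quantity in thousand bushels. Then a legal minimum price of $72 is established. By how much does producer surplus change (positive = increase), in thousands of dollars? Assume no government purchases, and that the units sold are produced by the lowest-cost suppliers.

4060

Equilibrium: 465 - 4P = 7P - 19, so 484 = 11P and P* = 44, Q* = 289.
Since 72 > 44, the floor is binding.
At P = 72: Qd = 465 - 4·72 = 177 and Qs = 7·72 - 19 = 485.
Producer surplus without the control is ½ · (44 - 19/7) · 289 = 83521/14.
With the floor, 177 units are sold at 72. The supply price at Q = 177 is 28, so PS = ½ · [(72 - 19/7) + (72 - 28)] · 177 = 140361/14.
Change in producer surplus = 140361/14 - 83521/14 = 4060.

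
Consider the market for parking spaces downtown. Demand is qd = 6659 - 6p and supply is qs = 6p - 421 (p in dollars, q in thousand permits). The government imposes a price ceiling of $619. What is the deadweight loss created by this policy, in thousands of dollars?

0

Equilibrium: 6659 - 6p = 6p - 421, so 7080 = 12p and p* = 590, q* = 3119.
The ceiling of 619 is above the equilibrium price 590, so it is not binding; the market clears at p* = 590, q* = 3119.
Since the control does not bind, no trades are prevented and deadweight loss is zero.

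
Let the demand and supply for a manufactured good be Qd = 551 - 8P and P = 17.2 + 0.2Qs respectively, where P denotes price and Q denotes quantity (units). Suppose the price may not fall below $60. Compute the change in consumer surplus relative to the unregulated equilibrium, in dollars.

Rearranging supply gives Qs = 5P - 86. Setting quantity demanded equal to quantity supplied, 551 - 8P = 5P - 86, gives P* = 49 and Q* = 159.
Because the floor (60) lies above the market-clearing price, it is binding.
At P = 60: Qd = 551 - 8·60 = 71 and Qs = 5·60 - 86 = 214.
Consumer surplus without the control is ½ · (68.875 - 49) · 159 = 1580.0625.
With the floor, consumers buy 71 units at 60, so CS = ½ · (68.875 - 60) · 71 = 315.0625.
Change in consumer surplus = 315.0625 - 1580.0625 = -1265.

-1265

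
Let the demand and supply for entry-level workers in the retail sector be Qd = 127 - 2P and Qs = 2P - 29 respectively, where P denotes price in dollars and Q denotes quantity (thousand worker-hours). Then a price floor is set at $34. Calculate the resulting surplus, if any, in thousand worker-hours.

Setting quantity demanded equal to quantity supplied, 127 - 2P = 2P - 29, gives P* = 39 and Q* = 49.
The floor of 34 is below the equilibrium price 39, so it is not binding; the market clears at P* = 39, Q* = 49.
Since the control does not bind, there is no surplus.

0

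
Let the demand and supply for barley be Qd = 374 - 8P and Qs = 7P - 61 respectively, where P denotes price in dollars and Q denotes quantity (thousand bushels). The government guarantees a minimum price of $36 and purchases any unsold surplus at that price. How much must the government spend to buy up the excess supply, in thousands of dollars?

Without the control the market clears where 374 - 8P = 7P - 61, i.e. P* = 29 and Q* = 142.
The floor of 36 is above the equilibrium price 29, so it binds.
At P = 36: Qd = 374 - 8·36 = 86 and Qs = 7·36 - 61 = 191.
Surplus = Qs - Qd = 105.
Government expenditure = surplus × support price = 105 × 36 = 3780.

3780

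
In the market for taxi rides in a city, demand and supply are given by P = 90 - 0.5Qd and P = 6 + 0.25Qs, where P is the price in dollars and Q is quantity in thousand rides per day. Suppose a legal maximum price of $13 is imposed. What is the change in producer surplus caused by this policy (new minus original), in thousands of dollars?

-1470

Rearranging demand gives Qd = 180 - 2P; rearranging supply gives Qs = 4P - 24. Without the control the market clears where 180 - 2P = 4P - 24, i.e. P* = 34 and Q* = 112.
Since 13 < 34, the ceiling is binding.
At P = 13: Qd = 180 - 2·13 = 154 and Qs = 4·13 - 24 = 28.
Producer surplus without the control is ½ · (34 - 6) · 112 = 1568.
With the ceiling, producers sell 28 units at 13, so PS = ½ · (13 - 6) · 28 = 98.
Change in producer surplus = 98 - 1568 = -1470.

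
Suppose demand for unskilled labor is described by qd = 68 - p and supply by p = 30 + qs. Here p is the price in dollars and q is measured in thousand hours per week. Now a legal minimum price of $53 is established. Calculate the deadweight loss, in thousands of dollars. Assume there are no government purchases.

16

Rearranging supply gives qs = p - 30. Equilibrium: 68 - p = p - 30, so 98 = 2p and p* = 49, q* = 19.
Since 53 > 49, the floor is binding.
At p = 53: qd = 68 - 53 = 15 and qs = 53 - 30 = 23.
Quantity traded falls to 15. At q = 15 the demand price is 68 - 15 = 53 and the supply price is 30 + 15 = 45.
Deadweight loss = ½ · (53 - 45) · (19 - 15) = ½ · 8 · 4 = 16.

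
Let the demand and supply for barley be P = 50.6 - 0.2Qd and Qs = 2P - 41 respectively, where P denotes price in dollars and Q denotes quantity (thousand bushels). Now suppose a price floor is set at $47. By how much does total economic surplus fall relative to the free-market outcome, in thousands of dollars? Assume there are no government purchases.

218.75

Rearranging demand gives Qd = 253 - 5P. Setting quantity demanded equal to quantity supplied, 253 - 5P = 2P - 41, gives P* = 42 and Q* = 43.
Because the floor (47) lies above the market-clearing price, it is binding.
At P = 47: Qd = 253 - 5·47 = 18 and Qs = 2·47 - 41 = 53.
Quantity traded falls to 18. At Q = 18 the demand price is (253 - 18)/5 = 47 and the supply price is (41 + 18)/2 = 29.5.
Deadweight loss = ½ · (47 - 29.5) · (43 - 18) = ½ · 17.5 · 25 = 218.75.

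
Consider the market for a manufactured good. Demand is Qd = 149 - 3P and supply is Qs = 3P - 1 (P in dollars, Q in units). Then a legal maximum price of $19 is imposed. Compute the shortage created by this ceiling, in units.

In a free market, 149 - 3P = 3P - 1 gives the equilibrium P* = 25, Q* = 74.
Because the ceiling (19) lies below the market-clearing price, it is binding.
At P = 19: Qd = 149 - 3·19 = 92 and Qs = 3·19 - 1 = 56.
Shortage = Qd - Qs = 92 - 56 = 36.

36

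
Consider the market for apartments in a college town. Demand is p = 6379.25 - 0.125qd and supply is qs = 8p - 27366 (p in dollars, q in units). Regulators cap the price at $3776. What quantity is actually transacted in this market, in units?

2842

Rearranging demand gives qd = 51034 - 8p. Setting quantity demanded equal to quantity supplied, 51034 - 8p = 8p - 27366, gives p* = 4900 and q* = 11834.
Since 3776 < 4900, the ceiling is binding.
At p = 3776: qd = 51034 - 8·3776 = 20826 and qs = 8·3776 - 27366 = 2842.
The quantity actually transacted is the short side, supply: 2842.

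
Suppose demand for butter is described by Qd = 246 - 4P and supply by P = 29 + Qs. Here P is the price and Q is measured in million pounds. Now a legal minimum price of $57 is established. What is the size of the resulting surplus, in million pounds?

Rearranging supply gives Qs = P - 29. Without the control the market clears where 246 - 4P = P - 29, i.e. P* = 55 and Q* = 26.
Since 57 > 55, the floor is binding.
At P = 57: Qd = 246 - 4·57 = 18 and Qs = 57 - 29 = 28.
Surplus = Qs - Qd = 28 - 18 = 10.

10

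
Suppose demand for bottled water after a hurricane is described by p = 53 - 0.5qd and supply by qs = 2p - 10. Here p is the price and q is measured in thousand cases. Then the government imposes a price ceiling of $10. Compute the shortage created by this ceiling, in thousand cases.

Rearranging demand gives qd = 106 - 2p. Without the control the market clears where 106 - 2p = 2p - 10, i.e. p* = 29 and q* = 48.
Since 10 < 29, the ceiling is binding.
At p = 10: qd = 106 - 2·10 = 86 and qs = 2·10 - 10 = 10.
Shortage = qd - qs = 86 - 10 = 76.

76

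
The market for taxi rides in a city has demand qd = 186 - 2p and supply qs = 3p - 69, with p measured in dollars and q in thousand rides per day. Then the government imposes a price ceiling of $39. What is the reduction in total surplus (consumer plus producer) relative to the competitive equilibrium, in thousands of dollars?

540

Setting quantity demanded equal to quantity supplied, 186 - 2p = 3p - 69, gives p* = 51 and q* = 84.
The ceiling of 39 is below the equilibrium price 51, so it binds.
At p = 39: qd = 186 - 2·39 = 108 and qs = 3·39 - 69 = 48.
Quantity traded falls to 48. At q = 48 the demand price is (186 - 48)/2 = 69 and the supply price is (69 + 48)/3 = 39.
Deadweight loss = ½ · (69 - 39) · (84 - 48) = ½ · 30 · 36 = 540.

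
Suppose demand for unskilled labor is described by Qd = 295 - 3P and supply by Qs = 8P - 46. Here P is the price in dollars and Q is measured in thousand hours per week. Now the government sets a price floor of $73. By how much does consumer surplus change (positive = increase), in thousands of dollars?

In a free market, 295 - 3P = 8P - 46 gives the equilibrium P* = 31, Q* = 202.
Because the floor (73) lies above the market-clearing price, it is binding.
At P = 73: Qd = 295 - 3·73 = 76 and Qs = 8·73 - 46 = 538.
Consumer surplus without the control is ½ · (295/3 - 31) · 202 = 20402/3.
With the floor, consumers buy 76 units at 73, so CS = ½ · (295/3 - 73) · 76 = 2888/3.
Change in consumer surplus = 2888/3 - 20402/3 = -5838.

-5838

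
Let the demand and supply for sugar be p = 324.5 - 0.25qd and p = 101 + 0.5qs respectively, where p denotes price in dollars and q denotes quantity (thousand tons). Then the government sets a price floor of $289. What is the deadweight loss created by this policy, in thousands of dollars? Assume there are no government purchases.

Rearranging demand gives qd = 1298 - 4p; rearranging supply gives qs = 2p - 202. Setting quantity demanded equal to quantity supplied, 1298 - 4p = 2p - 202, gives p* = 250 and q* = 298.
The floor of 289 is above the equilibrium price 250, so it binds.
At p = 289: qd = 1298 - 4·289 = 142 and qs = 2·289 - 202 = 376.
Quantity traded falls to 142. At q = 142 the demand price is (1298 - 142)/4 = 289 and the supply price is (202 + 142)/2 = 172.
Deadweight loss = ½ · (289 - 172) · (298 - 142) = ½ · 117 · 156 = 9126.

9126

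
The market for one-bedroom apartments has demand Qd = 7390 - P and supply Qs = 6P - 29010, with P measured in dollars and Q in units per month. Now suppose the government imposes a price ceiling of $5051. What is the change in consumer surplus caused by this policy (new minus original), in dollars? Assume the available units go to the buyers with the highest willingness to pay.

Setting quantity demanded equal to quantity supplied, 7390 - P = 6P - 29010, gives P* = 5200 and Q* = 2190.
Because the ceiling (5051) lies below the market-clearing price, it is binding.
At P = 5051: Qd = 7390 - 5051 = 2339 and Qs = 6·5051 - 29010 = 1296.
Consumer surplus without the control is ½ · (7390 - 5200) · 2190 = 2398050.
With the ceiling, 1296 units are sold at 5051 (assume they go to the highest-value buyers). The demand price at Q = 1296 is 6094, so CS = ½ · [(7390 - 5051) + (6094 - 5051)] · 1296 = 2191536.
Change in consumer surplus = 2191536 - 2398050 = -206514.

-206514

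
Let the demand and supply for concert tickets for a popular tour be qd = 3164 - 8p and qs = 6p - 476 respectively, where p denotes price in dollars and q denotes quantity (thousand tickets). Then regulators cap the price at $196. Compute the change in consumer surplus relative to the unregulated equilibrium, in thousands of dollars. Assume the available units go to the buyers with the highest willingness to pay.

Setting quantity demanded equal to quantity supplied, 3164 - 8p = 6p - 476, gives p* = 260 and q* = 1084.
The ceiling of 196 is below the equilibrium price 260, so it binds.
At p = 196: qd = 3164 - 8·196 = 1596 and qs = 6·196 - 476 = 700.
Consumer surplus without the control is ½ · (395.5 - 260) · 1084 = 73441.
With the ceiling, 700 units are sold at 196 (assume they go to the highest-value buyers). The demand price at q = 700 is 308, so CS = ½ · [(395.5 - 196) + (308 - 196)] · 700 = 109025.
Change in consumer surplus = 109025 - 73441 = 35584.

35584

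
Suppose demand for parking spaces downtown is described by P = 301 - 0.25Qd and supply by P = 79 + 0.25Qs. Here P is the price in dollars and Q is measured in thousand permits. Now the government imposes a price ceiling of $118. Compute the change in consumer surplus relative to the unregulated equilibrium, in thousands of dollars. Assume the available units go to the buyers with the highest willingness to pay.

Rearranging demand gives Qd = 1204 - 4P; rearranging supply gives Qs = 4P - 316. In a free market, 1204 - 4P = 4P - 316 gives the equilibrium P* = 190, Q* = 444.
Since 118 < 190, the ceiling is binding.
At P = 118: Qd = 1204 - 4·118 = 732 and Qs = 4·118 - 316 = 156.
Consumer surplus without the control is ½ · (301 - 190) · 444 = 24642.
With the ceiling, 156 units are sold at 118 (assume they go to the highest-value buyers). The demand price at Q = 156 is 262, so CS = ½ · [(301 - 118) + (262 - 118)] · 156 = 25506.
Change in consumer surplus = 25506 - 24642 = 864.

864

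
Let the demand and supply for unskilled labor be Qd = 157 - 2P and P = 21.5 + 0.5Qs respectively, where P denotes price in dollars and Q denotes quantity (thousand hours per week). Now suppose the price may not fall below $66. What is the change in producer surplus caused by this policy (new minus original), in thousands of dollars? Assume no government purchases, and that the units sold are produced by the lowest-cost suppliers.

Rearranging supply gives Qs = 2P - 43. Without the control the market clears where 157 - 2P = 2P - 43, i.e. P* = 50 and Q* = 57.
The floor of 66 is above the equilibrium price 50, so it binds.
At P = 66: Qd = 157 - 2·66 = 25 and Qs = 2·66 - 43 = 89.
Producer surplus without the control is ½ · (50 - 21.5) · 57 = 812.25.
With the floor, 25 units are sold at 66. The supply price at Q = 25 is 34, so PS = ½ · [(66 - 21.5) + (66 - 34)] · 25 = 956.25.
Change in producer surplus = 956.25 - 812.25 = 144.

144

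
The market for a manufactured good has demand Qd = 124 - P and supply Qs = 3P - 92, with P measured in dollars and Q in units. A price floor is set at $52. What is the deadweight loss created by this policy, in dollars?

0

Without the control the market clears where 124 - P = 3P - 92, i.e. P* = 54 and Q* = 70.
The floor of 52 is below the equilibrium price 54, so it is not binding; the market clears at P* = 54, Q* = 70.
Since the control does not bind, no trades are prevented and deadweight loss is zero.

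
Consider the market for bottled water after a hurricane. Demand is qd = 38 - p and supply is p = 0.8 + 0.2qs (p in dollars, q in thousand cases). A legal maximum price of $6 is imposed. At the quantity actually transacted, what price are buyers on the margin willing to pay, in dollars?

Rearranging supply gives qs = 5p - 4. Setting quantity demanded equal to quantity supplied, 38 - p = 5p - 4, gives p* = 7 and q* = 31.
The ceiling of 6 is below the equilibrium price 7, so it binds.
At p = 6: qd = 38 - 6 = 32 and qs = 5·6 - 4 = 26.
Only 26 units reach the market. On the demand curve, the marginal buyer's willingness to pay at q = 26 is (38 - 26) = 12.

12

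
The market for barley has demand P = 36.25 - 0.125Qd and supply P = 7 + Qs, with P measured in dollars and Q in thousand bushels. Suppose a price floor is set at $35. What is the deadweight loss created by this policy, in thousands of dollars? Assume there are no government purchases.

144

Rearranging demand gives Qd = 290 - 8P; rearranging supply gives Qs = P - 7. Setting quantity demanded equal to quantity supplied, 290 - 8P = P - 7, gives P* = 33 and Q* = 26.
Because the floor (35) lies above the market-clearing price, it is binding.
At P = 35: Qd = 290 - 8·35 = 10 and Qs = 35 - 7 = 28.
Quantity traded falls to 10. At Q = 10 the demand price is (290 - 10)/8 = 35 and the supply price is 7 + 10 = 17.
Deadweight loss = ½ · (35 - 17) · (26 - 10) = ½ · 18 · 16 = 144.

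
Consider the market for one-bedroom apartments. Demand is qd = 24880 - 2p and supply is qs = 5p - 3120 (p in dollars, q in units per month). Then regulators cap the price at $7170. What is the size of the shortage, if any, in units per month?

0

Without the control the market clears where 24880 - 2p = 5p - 3120, i.e. p* = 4000 and q* = 16880.
Since 7170 is above p* = 4000, the ceiling does not bind and the free-market outcome prevails.
Since the control does not bind, there is no shortage.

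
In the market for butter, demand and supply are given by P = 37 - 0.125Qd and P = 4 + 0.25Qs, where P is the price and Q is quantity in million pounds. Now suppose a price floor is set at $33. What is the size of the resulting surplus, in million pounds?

Rearranging demand gives Qd = 296 - 8P; rearranging supply gives Qs = 4P - 16. Setting quantity demanded equal to quantity supplied, 296 - 8P = 4P - 16, gives P* = 26 and Q* = 88.
Since 33 > 26, the floor is binding.
At P = 33: Qd = 296 - 8·33 = 32 and Qs = 4·33 - 16 = 116.
Surplus = Qs - Qd = 116 - 32 = 84.

84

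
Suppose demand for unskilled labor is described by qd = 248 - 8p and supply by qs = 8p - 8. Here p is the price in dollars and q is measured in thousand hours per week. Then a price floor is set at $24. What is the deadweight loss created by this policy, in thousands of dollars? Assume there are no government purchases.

In a free market, 248 - 8p = 8p - 8 gives the equilibrium p* = 16, q* = 120.
Because the floor (24) lies above the market-clearing price, it is binding.
At p = 24: qd = 248 - 8·24 = 56 and qs = 8·24 - 8 = 184.
Quantity traded falls to 56. At q = 56 the demand price is (248 - 56)/8 = 24 and the supply price is (8 + 56)/8 = 8.
Deadweight loss = ½ · (24 - 8) · (120 - 56) = ½ · 16 · 64 = 512.

512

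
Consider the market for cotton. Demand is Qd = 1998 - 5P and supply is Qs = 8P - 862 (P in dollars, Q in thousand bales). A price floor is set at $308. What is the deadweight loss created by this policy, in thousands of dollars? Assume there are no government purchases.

Setting quantity demanded equal to quantity supplied, 1998 - 5P = 8P - 862, gives P* = 220 and Q* = 898.
Since 308 > 220, the floor is binding.
At P = 308: Qd = 1998 - 5·308 = 458 and Qs = 8·308 - 862 = 1602.
Quantity traded falls to 458. At Q = 458 the demand price is (1998 - 458)/5 = 308 and the supply price is (862 + 458)/8 = 165.
Deadweight loss = ½ · (308 - 165) · (898 - 458) = ½ · 143 · 440 = 31460.

31460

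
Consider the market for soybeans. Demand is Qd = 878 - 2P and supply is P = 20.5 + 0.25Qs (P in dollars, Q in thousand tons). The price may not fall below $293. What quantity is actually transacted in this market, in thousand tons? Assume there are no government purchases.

Rearranging supply gives Qs = 4P - 82. Setting quantity demanded equal to quantity supplied, 878 - 2P = 4P - 82, gives P* = 160 and Q* = 558.
Since 293 > 160, the floor is binding.
At P = 293: Qd = 878 - 2·293 = 292 and Qs = 4·293 - 82 = 1090.
The quantity actually transacted is the short side, demand: 292.

292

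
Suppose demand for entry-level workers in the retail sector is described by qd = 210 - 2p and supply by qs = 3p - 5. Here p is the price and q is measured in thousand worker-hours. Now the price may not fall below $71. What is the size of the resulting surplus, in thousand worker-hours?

Without the control the market clears where 210 - 2p = 3p - 5, i.e. p* = 43 and q* = 124.
Since 71 > 43, the floor is binding.
At p = 71: qd = 210 - 2·71 = 68 and qs = 3·71 - 5 = 208.
Surplus = qs - qd = 208 - 68 = 140.

140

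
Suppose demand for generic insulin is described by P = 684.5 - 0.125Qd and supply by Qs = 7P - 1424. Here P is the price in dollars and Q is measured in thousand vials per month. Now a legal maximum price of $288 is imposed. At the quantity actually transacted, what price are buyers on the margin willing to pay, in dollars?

610.5

Rearranging demand gives Qd = 5476 - 8P. In a free market, 5476 - 8P = 7P - 1424 gives the equilibrium P* = 460, Q* = 1796.
The ceiling of 288 is below the equilibrium price 460, so it binds.
At P = 288: Qd = 5476 - 8·288 = 3172 and Qs = 7·288 - 1424 = 592.
Only 592 units reach the market. On the demand curve, the marginal buyer's willingness to pay at Q = 592 is (5476 - 592)/8 = 610.5.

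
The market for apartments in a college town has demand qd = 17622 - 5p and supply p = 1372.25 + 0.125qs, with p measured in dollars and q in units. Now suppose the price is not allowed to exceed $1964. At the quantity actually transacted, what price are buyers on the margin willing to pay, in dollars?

Rearranging supply gives qs = 8p - 10978. In a free market, 17622 - 5p = 8p - 10978 gives the equilibrium p* = 2200, q* = 6622.
The ceiling of 1964 is below the equilibrium price 2200, so it binds.
At p = 1964: qd = 17622 - 5·1964 = 7802 and qs = 8·1964 - 10978 = 4734.
Only 4734 units reach the market. On the demand curve, the marginal buyer's willingness to pay at q = 4734 is (17622 - 4734)/5 = 2577.6.

2577.6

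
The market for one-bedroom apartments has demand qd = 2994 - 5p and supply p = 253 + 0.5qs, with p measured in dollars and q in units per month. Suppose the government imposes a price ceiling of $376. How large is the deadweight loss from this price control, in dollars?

21526.4

Rearranging supply gives qs = 2p - 506. In a free market, 2994 - 5p = 2p - 506 gives the equilibrium p* = 500, q* = 494.
Since 376 < 500, the ceiling is binding.
At p = 376: qd = 2994 - 5·376 = 1114 and qs = 2·376 - 506 = 246.
Quantity traded falls to 246. At q = 246 the demand price is (2994 - 246)/5 = 549.6 and the supply price is (506 + 246)/2 = 376.
Deadweight loss = ½ · (549.6 - 376) · (494 - 246) = ½ · 173.6 · 248 = 21526.4.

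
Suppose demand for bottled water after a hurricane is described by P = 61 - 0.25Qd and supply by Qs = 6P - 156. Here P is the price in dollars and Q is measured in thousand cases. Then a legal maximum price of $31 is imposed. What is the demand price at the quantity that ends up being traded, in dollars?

53.5

Rearranging demand gives Qd = 244 - 4P. Without the control the market clears where 244 - 4P = 6P - 156, i.e. P* = 40 and Q* = 84.
Since 31 < 40, the ceiling is binding.
At P = 31: Qd = 244 - 4·31 = 120 and Qs = 6·31 - 156 = 30.
Only 30 units reach the market. On the demand curve, the marginal buyer's willingness to pay at Q = 30 is (244 - 30)/4 = 53.5.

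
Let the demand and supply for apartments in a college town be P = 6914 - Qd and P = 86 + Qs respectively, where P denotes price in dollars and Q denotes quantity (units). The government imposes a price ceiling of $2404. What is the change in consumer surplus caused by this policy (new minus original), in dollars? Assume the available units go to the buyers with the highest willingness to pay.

1939920

Rearranging demand gives Qd = 6914 - P; rearranging supply gives Qs = P - 86. Setting quantity demanded equal to quantity supplied, 6914 - P = P - 86, gives P* = 3500 and Q* = 3414.
Because the ceiling (2404) lies below the market-clearing price, it is binding.
At P = 2404: Qd = 6914 - 2404 = 4510 and Qs = 2404 - 86 = 2318.
Consumer surplus without the control is ½ · (6914 - 3500) · 3414 = 5827698.
With the ceiling, 2318 units are sold at 2404 (assume they go to the highest-value buyers). The demand price at Q = 2318 is 4596, so CS = ½ · [(6914 - 2404) + (4596 - 2404)] · 2318 = 7767618.
Change in consumer surplus = 7767618 - 5827698 = 1939920.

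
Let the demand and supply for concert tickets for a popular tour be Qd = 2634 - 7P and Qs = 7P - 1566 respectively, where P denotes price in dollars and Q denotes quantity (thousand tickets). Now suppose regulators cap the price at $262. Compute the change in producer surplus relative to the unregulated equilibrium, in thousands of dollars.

Setting quantity demanded equal to quantity supplied, 2634 - 7P = 7P - 1566, gives P* = 300 and Q* = 534.
Because the ceiling (262) lies below the market-clearing price, it is binding.
At P = 262: Qd = 2634 - 7·262 = 800 and Qs = 7·262 - 1566 = 268.
Producer surplus without the control is ½ · (300 - 1566/7) · 534 = 142578/7.
With the ceiling, producers sell 268 units at 262, so PS = ½ · (262 - 1566/7) · 268 = 35912/7.
Change in producer surplus = 35912/7 - 142578/7 = -15238.

-15238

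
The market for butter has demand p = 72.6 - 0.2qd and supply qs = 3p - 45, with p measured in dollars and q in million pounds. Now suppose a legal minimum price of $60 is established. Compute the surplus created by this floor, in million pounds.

Rearranging demand gives qd = 363 - 5p. Equilibrium: 363 - 5p = 3p - 45, so 408 = 8p and p* = 51, q* = 108.
Because the floor (60) lies above the market-clearing price, it is binding.
At p = 60: qd = 363 - 5·60 = 63 and qs = 3·60 - 45 = 135.
Surplus = qs - qd = 135 - 63 = 72.

72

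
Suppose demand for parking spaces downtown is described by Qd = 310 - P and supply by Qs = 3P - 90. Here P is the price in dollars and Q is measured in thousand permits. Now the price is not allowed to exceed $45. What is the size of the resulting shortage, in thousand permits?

Equilibrium: 310 - P = 3P - 90, so 400 = 4P and P* = 100, Q* = 210.
The ceiling of 45 is below the equilibrium price 100, so it binds.
At P = 45: Qd = 310 - 45 = 265 and Qs = 3·45 - 90 = 45.
Shortage = Qd - Qs = 265 - 45 = 220.

220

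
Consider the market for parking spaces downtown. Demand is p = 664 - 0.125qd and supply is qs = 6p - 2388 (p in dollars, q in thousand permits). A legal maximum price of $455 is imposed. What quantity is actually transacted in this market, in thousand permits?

Rearranging demand gives qd = 5312 - 8p. Equilibrium: 5312 - 8p = 6p - 2388, so 7700 = 14p and p* = 550, q* = 912.
Because the ceiling (455) lies below the market-clearing price, it is binding.
At p = 455: qd = 5312 - 8·455 = 1672 and qs = 6·455 - 2388 = 342.
The quantity actually transacted is the short side, supply: 342.

342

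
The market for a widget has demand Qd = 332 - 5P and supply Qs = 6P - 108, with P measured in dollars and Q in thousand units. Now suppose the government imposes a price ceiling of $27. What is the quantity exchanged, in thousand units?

In a free market, 332 - 5P = 6P - 108 gives the equilibrium P* = 40, Q* = 132.
Since 27 < 40, the ceiling is binding.
At P = 27: Qd = 332 - 5·27 = 197 and Qs = 6·27 - 108 = 54.
The quantity actually transacted is the short side, supply: 54.

54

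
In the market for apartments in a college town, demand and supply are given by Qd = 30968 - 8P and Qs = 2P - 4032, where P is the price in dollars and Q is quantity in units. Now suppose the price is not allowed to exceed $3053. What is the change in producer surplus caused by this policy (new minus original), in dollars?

-1126887

Setting quantity demanded equal to quantity supplied, 30968 - 8P = 2P - 4032, gives P* = 3500 and Q* = 2968.
The ceiling of 3053 is below the equilibrium price 3500, so it binds.
At P = 3053: Qd = 30968 - 8·3053 = 6544 and Qs = 2·3053 - 4032 = 2074.
Producer surplus without the control is ½ · (3500 - 2016) · 2968 = 2202256.
With the ceiling, producers sell 2074 units at 3053, so PS = ½ · (3053 - 2016) · 2074 = 1075369.
Change in producer surplus = 1075369 - 2202256 = -1126887.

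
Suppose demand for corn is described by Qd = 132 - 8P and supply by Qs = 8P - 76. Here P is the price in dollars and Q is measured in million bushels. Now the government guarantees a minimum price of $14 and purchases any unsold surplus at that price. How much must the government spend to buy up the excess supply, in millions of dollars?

224

Equilibrium: 132 - 8P = 8P - 76, so 208 = 16P and P* = 13, Q* = 28.
The floor of 14 is above the equilibrium price 13, so it binds.
At P = 14: Qd = 132 - 8·14 = 20 and Qs = 8·14 - 76 = 36.
Surplus = Qs - Qd = 16.
Government expenditure = surplus × support price = 16 × 14 = 224.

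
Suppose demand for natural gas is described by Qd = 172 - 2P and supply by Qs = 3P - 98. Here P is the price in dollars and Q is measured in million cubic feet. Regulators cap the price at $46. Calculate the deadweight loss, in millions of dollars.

Equilibrium: 172 - 2P = 3P - 98, so 270 = 5P and P* = 54, Q* = 64.
The ceiling of 46 is below the equilibrium price 54, so it binds.
At P = 46: Qd = 172 - 2·46 = 80 and Qs = 3·46 - 98 = 40.
Quantity traded falls to 40. At Q = 40 the demand price is (172 - 40)/2 = 66 and the supply price is (98 + 40)/3 = 46.
Deadweight loss = ½ · (66 - 46) · (64 - 40) = ½ · 20 · 24 = 240.

240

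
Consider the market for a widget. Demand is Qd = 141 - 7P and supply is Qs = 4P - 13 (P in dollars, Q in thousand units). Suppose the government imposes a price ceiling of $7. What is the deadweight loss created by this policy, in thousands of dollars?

Equilibrium: 141 - 7P = 4P - 13, so 154 = 11P and P* = 14, Q* = 43.
Since 7 < 14, the ceiling is binding.
At P = 7: Qd = 141 - 7·7 = 92 and Qs = 4·7 - 13 = 15.
Quantity traded falls to 15. At Q = 15 the demand price is (141 - 15)/7 = 18 and the supply price is (13 + 15)/4 = 7.
Deadweight loss = ½ · (18 - 7) · (43 - 15) = ½ · 11 · 28 = 154.

154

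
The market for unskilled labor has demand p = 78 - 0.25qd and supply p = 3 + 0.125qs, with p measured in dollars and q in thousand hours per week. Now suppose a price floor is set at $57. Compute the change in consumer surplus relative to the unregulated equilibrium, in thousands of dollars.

-4118

Rearranging demand gives qd = 312 - 4p; rearranging supply gives qs = 8p - 24. Without the control the market clears where 312 - 4p = 8p - 24, i.e. p* = 28 and q* = 200.
Because the floor (57) lies above the market-clearing price, it is binding.
At p = 57: qd = 312 - 4·57 = 84 and qs = 8·57 - 24 = 432.
Consumer surplus without the control is ½ · (78 - 28) · 200 = 5000.
With the floor, consumers buy 84 units at 57, so CS = ½ · (78 - 57) · 84 = 882.
Change in consumer surplus = 882 - 5000 = -4118.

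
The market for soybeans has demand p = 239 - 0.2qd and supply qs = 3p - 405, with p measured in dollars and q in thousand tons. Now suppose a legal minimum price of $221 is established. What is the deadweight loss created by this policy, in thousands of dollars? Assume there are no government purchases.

Rearranging demand gives qd = 1195 - 5p. In a free market, 1195 - 5p = 3p - 405 gives the equilibrium p* = 200, q* = 195.
The floor of 221 is above the equilibrium price 200, so it binds.
At p = 221: qd = 1195 - 5·221 = 90 and qs = 3·221 - 405 = 258.
Quantity traded falls to 90. At q = 90 the demand price is (1195 - 90)/5 = 221 and the supply price is (405 + 90)/3 = 165.
Deadweight loss = ½ · (221 - 165) · (195 - 90) = ½ · 56 · 105 = 2940.

2940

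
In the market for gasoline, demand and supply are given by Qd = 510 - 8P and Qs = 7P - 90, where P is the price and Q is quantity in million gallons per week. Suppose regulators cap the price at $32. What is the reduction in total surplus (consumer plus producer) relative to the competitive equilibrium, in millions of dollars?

420

Without the control the market clears where 510 - 8P = 7P - 90, i.e. P* = 40 and Q* = 190.
The ceiling of 32 is below the equilibrium price 40, so it binds.
At P = 32: Qd = 510 - 8·32 = 254 and Qs = 7·32 - 90 = 134.
Quantity traded falls to 134. At Q = 134 the demand price is (510 - 134)/8 = 47 and the supply price is (90 + 134)/7 = 32.
Deadweight loss = ½ · (47 - 32) · (190 - 134) = ½ · 15 · 56 = 420.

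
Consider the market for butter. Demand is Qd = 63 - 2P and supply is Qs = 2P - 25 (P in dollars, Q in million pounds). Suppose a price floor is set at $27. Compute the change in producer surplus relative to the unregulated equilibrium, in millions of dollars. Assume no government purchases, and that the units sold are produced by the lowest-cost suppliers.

20

Without the control the market clears where 63 - 2P = 2P - 25, i.e. P* = 22 and Q* = 19.
Because the floor (27) lies above the market-clearing price, it is binding.
At P = 27: Qd = 63 - 2·27 = 9 and Qs = 2·27 - 25 = 29.
Producer surplus without the control is ½ · (22 - 12.5) · 19 = 90.25.
With the floor, 9 units are sold at 27. The supply price at Q = 9 is 17, so PS = ½ · [(27 - 12.5) + (27 - 17)] · 9 = 110.25.
Change in producer surplus = 110.25 - 90.25 = 20.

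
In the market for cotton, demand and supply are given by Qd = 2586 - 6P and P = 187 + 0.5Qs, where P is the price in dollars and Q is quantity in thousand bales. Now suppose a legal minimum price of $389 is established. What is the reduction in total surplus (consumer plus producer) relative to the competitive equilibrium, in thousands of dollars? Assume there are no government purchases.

4332

Rearranging supply gives Qs = 2P - 374. Without the control the market clears where 2586 - 6P = 2P - 374, i.e. P* = 370 and Q* = 366.
Since 389 > 370, the floor is binding.
At P = 389: Qd = 2586 - 6·389 = 252 and Qs = 2·389 - 374 = 404.
Quantity traded falls to 252. At Q = 252 the demand price is (2586 - 252)/6 = 389 and the supply price is (374 + 252)/2 = 313.
Deadweight loss = ½ · (389 - 313) · (366 - 252) = ½ · 76 · 114 = 4332.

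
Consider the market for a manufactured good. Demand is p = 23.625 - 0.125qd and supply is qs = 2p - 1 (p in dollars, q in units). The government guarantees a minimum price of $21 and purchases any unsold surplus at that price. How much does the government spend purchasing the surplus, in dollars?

420

Rearranging demand gives qd = 189 - 8p. Without the control the market clears where 189 - 8p = 2p - 1, i.e. p* = 19 and q* = 37.
Because the floor (21) lies above the market-clearing price, it is binding.
At p = 21: qd = 189 - 8·21 = 21 and qs = 2·21 - 1 = 41.
Surplus = qs - qd = 20.
Government expenditure = surplus × support price = 20 × 21 = 420.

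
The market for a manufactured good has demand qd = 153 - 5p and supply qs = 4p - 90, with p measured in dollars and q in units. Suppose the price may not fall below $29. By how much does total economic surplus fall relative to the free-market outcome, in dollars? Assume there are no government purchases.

22.5

Without the control the market clears where 153 - 5p = 4p - 90, i.e. p* = 27 and q* = 18.
The floor of 29 is above the equilibrium price 27, so it binds.
At p = 29: qd = 153 - 5·29 = 8 and qs = 4·29 - 90 = 26.
Quantity traded falls to 8. At q = 8 the demand price is (153 - 8)/5 = 29 and the supply price is (90 + 8)/4 = 24.5.
Deadweight loss = ½ · (29 - 24.5) · (18 - 8) = ½ · 4.5 · 10 = 22.5.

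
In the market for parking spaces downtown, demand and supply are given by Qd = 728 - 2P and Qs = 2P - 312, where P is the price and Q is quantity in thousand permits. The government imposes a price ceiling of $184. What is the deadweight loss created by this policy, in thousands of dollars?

11552

Setting quantity demanded equal to quantity supplied, 728 - 2P = 2P - 312, gives P* = 260 and Q* = 208.
Because the ceiling (184) lies below the market-clearing price, it is binding.
At P = 184: Qd = 728 - 2·184 = 360 and Qs = 2·184 - 312 = 56.
Quantity traded falls to 56. At Q = 56 the demand price is (728 - 56)/2 = 336 and the supply price is (312 + 56)/2 = 184.
Deadweight loss = ½ · (336 - 184) · (208 - 56) = ½ · 152 · 152 = 11552.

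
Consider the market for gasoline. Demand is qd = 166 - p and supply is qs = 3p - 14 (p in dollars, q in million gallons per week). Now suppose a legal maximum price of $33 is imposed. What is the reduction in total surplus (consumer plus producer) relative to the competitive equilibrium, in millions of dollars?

Equilibrium: 166 - p = 3p - 14, so 180 = 4p and p* = 45, q* = 121.
The ceiling of 33 is below the equilibrium price 45, so it binds.
At p = 33: qd = 166 - 33 = 133 and qs = 3·33 - 14 = 85.
Quantity traded falls to 85. At q = 85 the demand price is 166 - 85 = 81 and the supply price is (14 + 85)/3 = 33.
Deadweight loss = ½ · (81 - 33) · (121 - 85) = ½ · 48 · 36 = 864.

864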